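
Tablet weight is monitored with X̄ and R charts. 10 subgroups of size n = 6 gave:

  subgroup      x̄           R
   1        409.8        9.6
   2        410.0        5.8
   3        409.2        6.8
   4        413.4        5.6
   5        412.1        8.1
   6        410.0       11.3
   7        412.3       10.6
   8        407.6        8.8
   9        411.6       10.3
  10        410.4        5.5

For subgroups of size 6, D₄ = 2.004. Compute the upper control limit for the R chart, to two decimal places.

R̄ = (9.6 + 5.8 + 6.8 + 5.6 + 8.1 + 11.3 + 10.6 + 8.8 + 10.3 + 5.5) / 10 = 82.4000 / 10 = 8.2400
UCL_R = D₄·R̄ = 2.004 × 8.2400 = 16.5130

16.51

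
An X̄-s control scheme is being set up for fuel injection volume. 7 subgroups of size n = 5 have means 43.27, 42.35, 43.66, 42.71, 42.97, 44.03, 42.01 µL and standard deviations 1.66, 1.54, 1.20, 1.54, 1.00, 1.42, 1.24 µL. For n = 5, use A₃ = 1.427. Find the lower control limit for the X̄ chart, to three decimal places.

X̄̄ = (43.27 + 42.35 + 43.66 + 42.71 + 42.97 + 44.03 + 42.01) / 7 = 43.0000
s̄ = (1.66 + 1.54 + 1.20 + 1.54 + 1.00 + 1.42 + 1.24) / 7 = 1.3714
LCL = X̄̄ − A₃·s̄ = 43.0000 − 1.427 × 1.3714 = 41.0430

41.043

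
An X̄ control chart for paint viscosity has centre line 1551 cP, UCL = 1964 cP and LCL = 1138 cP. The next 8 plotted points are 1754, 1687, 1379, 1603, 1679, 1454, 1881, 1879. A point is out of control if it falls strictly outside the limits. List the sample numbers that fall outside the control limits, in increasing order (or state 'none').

All 8 points lie within [1138, 1964].

none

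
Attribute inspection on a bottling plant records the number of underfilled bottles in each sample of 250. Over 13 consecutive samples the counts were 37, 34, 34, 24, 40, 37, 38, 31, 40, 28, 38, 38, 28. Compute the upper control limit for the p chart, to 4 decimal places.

p̄ = Σdᵢ / (k·n) = 447 / (13 × 250) = 0.13754
UCL = p̄ + 3·√(p̄(1−p̄)/n) = 0.13754 + 3 × √(0.13754×0.86246/250) = 0.13754 + 3 × 0.02178 = 0.20289

0.2029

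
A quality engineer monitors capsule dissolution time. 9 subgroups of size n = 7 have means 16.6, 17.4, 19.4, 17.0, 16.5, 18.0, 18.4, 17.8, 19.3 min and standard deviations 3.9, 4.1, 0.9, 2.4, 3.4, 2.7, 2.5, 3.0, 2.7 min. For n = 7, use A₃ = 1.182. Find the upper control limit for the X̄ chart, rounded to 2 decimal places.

21.18

X̄̄ = (16.6 + 17.4 + 19.4 + 17.0 + 16.5 + 18.0 + 18.4 + 17.8 + 19.3) / 9 = 17.8222
s̄ = (3.9 + 4.1 + 0.9 + 2.4 + 3.4 + 2.7 + 2.5 + 3.0 + 2.7) / 9 = 2.8444
UCL = X̄̄ + A₃·s̄ = 17.8222 + 1.182 × 2.8444 = 21.1844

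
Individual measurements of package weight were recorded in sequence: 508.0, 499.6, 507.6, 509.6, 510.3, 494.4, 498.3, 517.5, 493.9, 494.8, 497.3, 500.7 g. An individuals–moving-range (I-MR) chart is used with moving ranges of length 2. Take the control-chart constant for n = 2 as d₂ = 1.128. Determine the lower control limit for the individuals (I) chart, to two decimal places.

481.27

X̄ = (508.0 + 499.6 + 507.6 + 509.6 + 510.3 + 494.4 + 498.3 + 517.5 + 493.9 + 494.8 + 497.3 + 500.7) / 12 = 502.6667
Moving ranges: 8.4, 8.0, 2.0, 0.7, 15.9, 3.9, 19.2, 23.6, 0.9, 2.5, 3.4; M̄R̄ = 88.5000 / 11 = 8.0455
LCL = X̄ − 3·M̄R̄/d₂ = 502.6667 − 3 × 8.0455 / 1.128 = 481.2692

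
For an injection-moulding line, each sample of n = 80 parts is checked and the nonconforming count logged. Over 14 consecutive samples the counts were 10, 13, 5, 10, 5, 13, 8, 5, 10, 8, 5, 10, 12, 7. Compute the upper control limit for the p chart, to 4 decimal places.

p̄ = Σdᵢ / (k·n) = 121 / (14 × 80) = 0.10804
UCL = p̄ + 3·√(p̄(1−p̄)/n) = 0.10804 + 3 × √(0.10804×0.89196/80) = 0.10804 + 3 × 0.03471 = 0.21216

0.2122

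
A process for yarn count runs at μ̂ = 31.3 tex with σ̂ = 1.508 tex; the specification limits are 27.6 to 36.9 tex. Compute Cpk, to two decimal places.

0.82

Cpu = (USL − μ̂) / (3σ̂) = (36.9 − 31.3) / (3 × 1.508) = 1.2378; Cpl = (μ̂ − LSL) / (3σ̂) = (31.3 − 27.6) / (3 × 1.508) = 0.8179; Cpk = min(Cpu, Cpl) = 0.8179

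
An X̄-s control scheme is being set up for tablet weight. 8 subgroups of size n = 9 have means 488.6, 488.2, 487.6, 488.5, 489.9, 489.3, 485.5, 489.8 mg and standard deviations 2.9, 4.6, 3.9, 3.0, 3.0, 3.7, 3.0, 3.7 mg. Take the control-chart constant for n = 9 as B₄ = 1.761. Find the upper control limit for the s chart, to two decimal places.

s̄ = (2.9 + 4.6 + 3.9 + 3.0 + 3.0 + 3.7 + 3.0 + 3.7) / 8 = 3.4750
UCL_s = B₄·s̄ = 1.761 × 3.4750 = 6.1195

6.12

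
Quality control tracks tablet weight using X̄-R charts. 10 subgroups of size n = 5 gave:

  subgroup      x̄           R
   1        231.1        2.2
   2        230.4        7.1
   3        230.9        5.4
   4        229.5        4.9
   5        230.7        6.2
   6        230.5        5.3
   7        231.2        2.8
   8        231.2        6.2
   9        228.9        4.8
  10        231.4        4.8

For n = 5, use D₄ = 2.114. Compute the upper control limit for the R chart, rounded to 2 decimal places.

R̄ = (2.2 + 7.1 + 5.4 + 4.9 + 6.2 + 5.3 + 2.8 + 6.2 + 4.8 + 4.8) / 10 = 49.7000 / 10 = 4.9700
UCL_R = D₄·R̄ = 2.114 × 4.9700 = 10.5066

10.51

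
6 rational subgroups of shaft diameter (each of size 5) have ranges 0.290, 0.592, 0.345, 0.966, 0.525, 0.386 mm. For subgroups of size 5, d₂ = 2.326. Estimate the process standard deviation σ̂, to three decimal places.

R̄ = (0.290 + 0.592 + 0.345 + 0.966 + 0.525 + 0.386) / 6 = 0.5173
σ̂ = R̄ / d₂ = 0.5173 / 2.326 = 0.2224

0.222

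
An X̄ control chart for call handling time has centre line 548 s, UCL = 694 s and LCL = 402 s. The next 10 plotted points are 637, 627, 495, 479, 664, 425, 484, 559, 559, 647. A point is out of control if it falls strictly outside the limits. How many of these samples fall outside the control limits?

All 10 points lie within [402, 694].

0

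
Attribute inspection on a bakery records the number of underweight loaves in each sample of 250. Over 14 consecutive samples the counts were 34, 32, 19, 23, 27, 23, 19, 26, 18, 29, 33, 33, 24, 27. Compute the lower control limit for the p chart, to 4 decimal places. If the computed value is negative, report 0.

0.0467

p̄ = Σdᵢ / (k·n) = 367 / (14 × 250) = 0.10486
LCL = p̄ − 3·√(p̄(1−p̄)/n) = 0.10486 − 3 × 0.01938 = 0.04673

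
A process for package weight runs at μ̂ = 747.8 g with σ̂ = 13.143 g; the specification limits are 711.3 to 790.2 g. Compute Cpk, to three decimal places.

0.926

Cpu = (USL − μ̂) / (3σ̂) = (790.2 − 747.8) / (3 × 13.143) = 1.0754; Cpl = (μ̂ − LSL) / (3σ̂) = (747.8 − 711.3) / (3 × 13.143) = 0.9257; Cpk = min(Cpu, Cpl) = 0.9257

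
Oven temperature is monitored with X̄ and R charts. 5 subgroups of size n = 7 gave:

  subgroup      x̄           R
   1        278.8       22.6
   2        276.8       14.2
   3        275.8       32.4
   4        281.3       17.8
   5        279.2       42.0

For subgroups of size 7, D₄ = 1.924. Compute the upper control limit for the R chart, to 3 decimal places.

R̄ = (22.6 + 14.2 + 32.4 + 17.8 + 42.0) / 5 = 129.0000 / 5 = 25.8000
UCL_R = D₄·R̄ = 1.924 × 25.8000 = 49.6392

49.639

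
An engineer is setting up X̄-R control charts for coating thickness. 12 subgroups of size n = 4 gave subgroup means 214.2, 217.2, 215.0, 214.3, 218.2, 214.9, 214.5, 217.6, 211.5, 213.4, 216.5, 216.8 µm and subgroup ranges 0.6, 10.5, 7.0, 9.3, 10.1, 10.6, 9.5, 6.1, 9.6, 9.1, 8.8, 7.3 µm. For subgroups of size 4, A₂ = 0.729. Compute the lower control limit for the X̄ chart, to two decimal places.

X̄̄ = (214.2 + 217.2 + 215.0 + 214.3 + 218.2 + 214.9 + 214.5 + 217.6 + 211.5 + 213.4 + 216.5 + 216.8) / 12 = 2584.1000 / 12 = 215.3417
R̄ = (0.6 + 10.5 + 7.0 + 9.3 + 10.1 + 10.6 + 9.5 + 6.1 + 9.6 + 9.1 + 8.8 + 7.3) / 12 = 98.5000 / 12 = 8.2083
LCL = X̄̄ − A₂·R̄ = 215.3417 − 0.729 × 8.2083 = 209.3578

209.36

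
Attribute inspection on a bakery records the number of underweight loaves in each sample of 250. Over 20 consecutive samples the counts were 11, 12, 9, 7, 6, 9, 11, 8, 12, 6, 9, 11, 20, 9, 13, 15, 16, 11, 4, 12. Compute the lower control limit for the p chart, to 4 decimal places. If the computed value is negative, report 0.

p̄ = Σdᵢ / (k·n) = 211 / (20 × 250) = 0.04220
LCL = p̄ − 3·√(p̄(1−p̄)/n) = 0.04220 − 3 × 0.01272 = 0.00405

0.0041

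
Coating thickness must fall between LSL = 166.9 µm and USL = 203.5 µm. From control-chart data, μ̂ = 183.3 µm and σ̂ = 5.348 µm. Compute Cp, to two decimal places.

Cp = (USL − LSL) / (6σ̂) = (203.5 − 166.9) / (6 × 5.348) = 36.6000 / 32.0880 = 1.1406

1.14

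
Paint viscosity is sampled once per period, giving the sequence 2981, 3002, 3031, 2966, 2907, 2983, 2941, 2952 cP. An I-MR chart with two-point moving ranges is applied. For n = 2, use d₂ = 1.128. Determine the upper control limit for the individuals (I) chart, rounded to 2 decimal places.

3085.50

X̄ = (2981 + 3002 + 3031 + 2966 + 2907 + 2983 + 2941 + 2952) / 8 = 2970.3750
Moving ranges: 21, 29, 65, 59, 76, 42, 11; M̄R̄ = 303.0000 / 7 = 43.2857
UCL = X̄ + 3·M̄R̄/d₂ = 2970.3750 + 3 × 43.2857 / 1.128 = 3085.4966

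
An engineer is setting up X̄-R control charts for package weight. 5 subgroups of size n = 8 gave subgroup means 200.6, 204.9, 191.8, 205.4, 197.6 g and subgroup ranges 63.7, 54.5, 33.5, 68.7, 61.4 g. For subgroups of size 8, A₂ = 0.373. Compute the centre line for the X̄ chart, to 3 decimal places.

X̄̄ = (200.6 + 204.9 + 191.8 + 205.4 + 197.6) / 5 = 1000.3000 / 5 = 200.0600
CL = X̄̄ = 200.0600

200.060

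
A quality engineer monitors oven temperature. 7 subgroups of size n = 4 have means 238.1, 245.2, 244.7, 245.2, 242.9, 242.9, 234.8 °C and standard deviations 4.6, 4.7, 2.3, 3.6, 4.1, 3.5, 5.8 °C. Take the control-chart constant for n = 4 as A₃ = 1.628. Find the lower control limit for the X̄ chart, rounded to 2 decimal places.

X̄̄ = (238.1 + 245.2 + 244.7 + 245.2 + 242.9 + 242.9 + 234.8) / 7 = 241.9714
s̄ = (4.6 + 4.7 + 2.3 + 3.6 + 4.1 + 3.5 + 5.8) / 7 = 4.0857
LCL = X̄̄ − A₃·s̄ = 241.9714 − 1.628 × 4.0857 = 235.3199

235.32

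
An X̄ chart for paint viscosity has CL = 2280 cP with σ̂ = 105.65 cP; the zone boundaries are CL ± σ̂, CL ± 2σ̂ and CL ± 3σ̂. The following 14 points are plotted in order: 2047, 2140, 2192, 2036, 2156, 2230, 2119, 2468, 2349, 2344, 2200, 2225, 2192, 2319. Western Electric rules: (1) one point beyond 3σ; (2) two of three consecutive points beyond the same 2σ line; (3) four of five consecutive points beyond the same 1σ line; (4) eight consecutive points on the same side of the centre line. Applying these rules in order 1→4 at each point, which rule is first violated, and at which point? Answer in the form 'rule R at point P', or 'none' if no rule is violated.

Zone of each point (C = within 1σ̂, B = 1σ̂–2σ̂, A = 2σ̂–3σ̂, * = beyond 3σ̂; sign = side of CL): 1:-A, 2:-B, 3:-C, 4:-A, 5:-B, 6:-C, 7:-B, 8:+B, 9:+C, 10:+C, 11:-C, 12:-C, 13:-C, 14:+C
Rule 3 (four of five consecutive points beyond the same 1σ limit) is satisfied at point 5.

rule 3 at point 5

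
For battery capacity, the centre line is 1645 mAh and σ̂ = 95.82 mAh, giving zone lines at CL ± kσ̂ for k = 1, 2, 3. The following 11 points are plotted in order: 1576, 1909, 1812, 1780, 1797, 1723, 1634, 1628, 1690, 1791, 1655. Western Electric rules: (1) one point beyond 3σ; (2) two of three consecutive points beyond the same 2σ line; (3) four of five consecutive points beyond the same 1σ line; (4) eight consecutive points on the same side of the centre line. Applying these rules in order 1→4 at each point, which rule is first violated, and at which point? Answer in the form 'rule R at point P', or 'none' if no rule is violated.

rule 3 at point 5

Zone of each point (C = within 1σ̂, B = 1σ̂–2σ̂, A = 2σ̂–3σ̂, * = beyond 3σ̂; sign = side of CL): 1:-C, 2:+A, 3:+B, 4:+B, 5:+B, 6:+C, 7:-C, 8:-C, 9:+C, 10:+B, 11:+C
Rule 3 (four of five consecutive points beyond the same 1σ limit) is satisfied at point 5.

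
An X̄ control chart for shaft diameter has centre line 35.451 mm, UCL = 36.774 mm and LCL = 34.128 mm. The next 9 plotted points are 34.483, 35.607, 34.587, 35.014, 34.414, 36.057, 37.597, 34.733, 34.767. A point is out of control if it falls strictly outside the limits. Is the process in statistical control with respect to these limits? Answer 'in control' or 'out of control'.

Compare each point to [34.128, 36.774]: sample 7 = 37.597 > UCL.

out of control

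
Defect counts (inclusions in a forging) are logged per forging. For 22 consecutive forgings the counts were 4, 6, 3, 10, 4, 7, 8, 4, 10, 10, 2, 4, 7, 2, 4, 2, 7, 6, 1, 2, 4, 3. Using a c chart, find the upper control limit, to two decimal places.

11.71

c̄ = (4 + 6 + 3 + 10 + 4 + 7 + 8 + 4 + 10 + 10 + 2 + 4 + 7 + 2 + 4 + 2 + 7 + 6 + 1 + 2 + 4 + 3) / 22 = 110 / 22 = 5.0000
UCL = c̄ + 3√c̄ = 5.0000 + 3 × √5.0000 = 5.0000 + 3 × 2.2361 = 11.7082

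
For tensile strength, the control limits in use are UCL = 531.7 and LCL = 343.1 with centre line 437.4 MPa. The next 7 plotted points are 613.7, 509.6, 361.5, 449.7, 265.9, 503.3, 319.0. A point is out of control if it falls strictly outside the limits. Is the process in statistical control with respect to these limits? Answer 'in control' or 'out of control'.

out of control

Compare each point to [343.1, 531.7]: sample 1 = 613.7 > UCL; sample 5 = 265.9 < LCL; sample 7 = 319.0 < LCL.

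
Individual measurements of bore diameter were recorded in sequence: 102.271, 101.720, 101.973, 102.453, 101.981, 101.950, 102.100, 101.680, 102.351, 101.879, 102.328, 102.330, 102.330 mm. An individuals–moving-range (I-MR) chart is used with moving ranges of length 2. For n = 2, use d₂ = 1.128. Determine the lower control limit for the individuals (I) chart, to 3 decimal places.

X̄ = (102.271 + 101.720 + 101.973 + 102.453 + 101.981 + 101.950 + 102.100 + 101.680 + 102.351 + 101.879 + 102.328 + 102.330 + 102.330) / 13 = 102.1035
Moving ranges: 0.551, 0.253, 0.480, 0.472, 0.031, 0.150, 0.420, 0.671, 0.472, 0.449, 0.002, 0.000; M̄R̄ = 3.9510 / 12 = 0.3292
LCL = X̄ − 3·M̄R̄/d₂ = 102.1035 − 3 × 0.3292 / 1.128 = 101.2279

101.228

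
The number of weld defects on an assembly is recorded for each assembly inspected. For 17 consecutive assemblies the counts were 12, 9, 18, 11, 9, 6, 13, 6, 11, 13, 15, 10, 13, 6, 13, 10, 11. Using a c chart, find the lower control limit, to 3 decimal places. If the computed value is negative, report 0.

1.018

c̄ = (12 + 9 + 18 + 11 + 9 + 6 + 13 + 6 + 11 + 13 + 15 + 10 + 13 + 6 + 13 + 10 + 11) / 17 = 186 / 17 = 10.9412
LCL = c̄ − 3√c̄ = 10.9412 − 3 × 3.3077 = 1.0179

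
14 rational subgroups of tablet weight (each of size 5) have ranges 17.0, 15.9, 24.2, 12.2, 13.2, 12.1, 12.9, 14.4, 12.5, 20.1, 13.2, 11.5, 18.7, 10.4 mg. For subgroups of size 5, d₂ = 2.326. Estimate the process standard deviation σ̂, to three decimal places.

R̄ = (17.0 + 15.9 + 24.2 + 12.2 + 13.2 + 12.1 + 12.9 + 14.4 + 12.5 + 20.1 + 13.2 + 11.5 + 18.7 + 10.4) / 14 = 14.8786
σ̂ = R̄ / d₂ = 14.8786 / 2.326 = 6.3966

6.397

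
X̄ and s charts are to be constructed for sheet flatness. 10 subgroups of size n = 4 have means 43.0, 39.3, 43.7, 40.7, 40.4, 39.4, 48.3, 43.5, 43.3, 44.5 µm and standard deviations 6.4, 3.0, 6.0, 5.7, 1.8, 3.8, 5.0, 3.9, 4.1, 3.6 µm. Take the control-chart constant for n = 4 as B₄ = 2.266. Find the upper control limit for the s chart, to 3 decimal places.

s̄ = (6.4 + 3.0 + 6.0 + 5.7 + 1.8 + 3.8 + 5.0 + 3.9 + 4.1 + 3.6) / 10 = 4.3300
UCL_s = B₄·s̄ = 2.266 × 4.3300 = 9.8118

9.812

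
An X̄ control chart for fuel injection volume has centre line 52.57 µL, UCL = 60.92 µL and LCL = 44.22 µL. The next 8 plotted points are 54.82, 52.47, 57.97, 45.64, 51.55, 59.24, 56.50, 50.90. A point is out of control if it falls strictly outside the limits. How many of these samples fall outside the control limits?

0

All 8 points lie within [44.22, 60.92].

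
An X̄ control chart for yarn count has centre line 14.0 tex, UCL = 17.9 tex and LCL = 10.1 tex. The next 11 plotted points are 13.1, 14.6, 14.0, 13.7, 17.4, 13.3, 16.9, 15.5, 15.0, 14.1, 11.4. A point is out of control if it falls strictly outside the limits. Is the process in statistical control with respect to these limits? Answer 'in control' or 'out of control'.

in control

All 11 points lie within [10.1, 17.9].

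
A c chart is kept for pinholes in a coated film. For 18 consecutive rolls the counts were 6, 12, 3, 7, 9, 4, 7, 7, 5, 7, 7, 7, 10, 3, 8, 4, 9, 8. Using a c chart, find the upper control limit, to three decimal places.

c̄ = (6 + 12 + 3 + 7 + 9 + 4 + 7 + 7 + 5 + 7 + 7 + 7 + 10 + 3 + 8 + 4 + 9 + 8) / 18 = 123 / 18 = 6.8333
UCL = c̄ + 3√c̄ = 6.8333 + 3 × √6.8333 = 6.8333 + 3 × 2.6141 = 14.6755

14.676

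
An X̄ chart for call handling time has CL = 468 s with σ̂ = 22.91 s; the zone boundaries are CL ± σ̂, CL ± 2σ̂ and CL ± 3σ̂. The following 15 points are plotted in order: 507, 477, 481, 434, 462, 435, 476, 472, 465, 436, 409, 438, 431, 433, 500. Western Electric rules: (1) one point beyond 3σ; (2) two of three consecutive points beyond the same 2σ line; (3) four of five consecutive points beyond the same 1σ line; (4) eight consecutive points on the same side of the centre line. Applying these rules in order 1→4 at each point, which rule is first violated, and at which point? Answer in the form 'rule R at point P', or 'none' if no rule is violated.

Zone of each point (C = within 1σ̂, B = 1σ̂–2σ̂, A = 2σ̂–3σ̂, * = beyond 3σ̂; sign = side of CL): 1:+B, 2:+C, 3:+C, 4:-B, 5:-C, 6:-B, 7:+C, 8:+C, 9:-C, 10:-B, 11:-A, 12:-B, 13:-B, 14:-B, 15:+B
Rule 3 (four of five consecutive points beyond the same 1σ limit) is satisfied at point 13.

rule 3 at point 13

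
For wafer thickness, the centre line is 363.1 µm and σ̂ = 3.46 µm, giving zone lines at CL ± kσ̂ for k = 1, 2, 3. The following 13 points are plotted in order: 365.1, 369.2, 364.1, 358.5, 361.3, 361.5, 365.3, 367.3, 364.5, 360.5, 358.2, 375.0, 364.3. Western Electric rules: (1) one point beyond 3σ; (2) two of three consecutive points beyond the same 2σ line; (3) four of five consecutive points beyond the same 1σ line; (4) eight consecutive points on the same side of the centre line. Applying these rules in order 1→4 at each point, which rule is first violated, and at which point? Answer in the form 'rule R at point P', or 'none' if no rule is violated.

rule 1 at point 12

Zone of each point (C = within 1σ̂, B = 1σ̂–2σ̂, A = 2σ̂–3σ̂, * = beyond 3σ̂; sign = side of CL): 1:+C, 2:+B, 3:+C, 4:-B, 5:-C, 6:-C, 7:+C, 8:+B, 9:+C, 10:-C, 11:-B, 12:+*, 13:+C
Rule 1 (one point beyond the 3σ limits) is satisfied at point 12.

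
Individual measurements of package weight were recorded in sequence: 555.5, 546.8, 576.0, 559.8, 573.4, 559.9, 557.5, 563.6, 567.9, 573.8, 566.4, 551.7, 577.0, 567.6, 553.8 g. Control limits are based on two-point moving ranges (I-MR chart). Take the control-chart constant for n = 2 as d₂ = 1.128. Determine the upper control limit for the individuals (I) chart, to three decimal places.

X̄ = (555.5 + 546.8 + 576.0 + 559.8 + 573.4 + 559.9 + 557.5 + 563.6 + 567.9 + 573.8 + 566.4 + 551.7 + 577.0 + 567.6 + 553.8) / 15 = 563.3800
Moving ranges: 8.7, 29.2, 16.2, 13.6, 13.5, 2.4, 6.1, 4.3, 5.9, 7.4, 14.7, 25.3, 9.4, 13.8; M̄R̄ = 170.5000 / 14 = 12.1786
UCL = X̄ + 3·M̄R̄/d₂ = 563.3800 + 3 × 12.1786 / 1.128 = 595.7698

595.770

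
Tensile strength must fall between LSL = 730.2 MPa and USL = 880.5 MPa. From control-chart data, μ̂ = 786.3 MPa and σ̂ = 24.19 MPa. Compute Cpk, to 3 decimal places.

Cpu = (USL − μ̂) / (3σ̂) = (880.5 − 786.3) / (3 × 24.19) = 1.2981; Cpl = (μ̂ − LSL) / (3σ̂) = (786.3 − 730.2) / (3 × 24.19) = 0.7730; Cpk = min(Cpu, Cpl) = 0.7730

0.773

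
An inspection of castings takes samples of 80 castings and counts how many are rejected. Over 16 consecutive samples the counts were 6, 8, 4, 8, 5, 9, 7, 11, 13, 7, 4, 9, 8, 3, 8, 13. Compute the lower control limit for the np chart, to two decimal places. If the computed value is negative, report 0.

0.00

p̄ = Σdᵢ / (k·n) = 123 / (16 × 80) = 0.09609
LCL = np̄ − 3·√(np̄(1−p̄)) = 7.6875 − 3 × 2.6361 = -0.2207 → 0 (negative, so LCL = 0)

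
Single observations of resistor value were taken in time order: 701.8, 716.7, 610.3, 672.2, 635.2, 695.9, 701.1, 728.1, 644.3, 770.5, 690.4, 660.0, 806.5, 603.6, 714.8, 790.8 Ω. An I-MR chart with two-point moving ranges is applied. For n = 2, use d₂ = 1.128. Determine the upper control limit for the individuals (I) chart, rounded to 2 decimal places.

X̄ = (701.8 + 716.7 + 610.3 + 672.2 + 635.2 + 695.9 + 701.1 + 728.1 + 644.3 + 770.5 + 690.4 + 660.0 + 806.5 + 603.6 + 714.8 + 790.8) / 16 = 696.3875
Moving ranges: 14.9, 106.4, 61.9, 37.0, 60.7, 5.2, 27.0, 83.8, 126.2, 80.1, 30.4, 146.5, 202.9, 111.2, 76.0; M̄R̄ = 1170.2000 / 15 = 78.0133
UCL = X̄ + 3·M̄R̄/d₂ = 696.3875 + 3 × 78.0133 / 1.128 = 903.8698

903.87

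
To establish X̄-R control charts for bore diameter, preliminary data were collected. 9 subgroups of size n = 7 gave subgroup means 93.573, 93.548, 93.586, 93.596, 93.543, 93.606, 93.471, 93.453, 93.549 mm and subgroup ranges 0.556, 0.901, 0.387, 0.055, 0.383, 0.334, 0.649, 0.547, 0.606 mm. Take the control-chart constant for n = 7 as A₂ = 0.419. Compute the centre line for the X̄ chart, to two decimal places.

X̄̄ = (93.573 + 93.548 + 93.586 + 93.596 + 93.543 + 93.606 + 93.471 + 93.453 + 93.549) / 9 = 841.9250 / 9 = 93.5472
CL = X̄̄ = 93.5472

93.55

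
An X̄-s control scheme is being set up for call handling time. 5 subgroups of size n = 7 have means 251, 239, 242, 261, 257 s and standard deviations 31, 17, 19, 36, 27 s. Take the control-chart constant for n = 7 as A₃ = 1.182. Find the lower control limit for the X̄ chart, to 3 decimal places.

X̄̄ = (251 + 239 + 242 + 261 + 257) / 5 = 250.0000
s̄ = (31 + 17 + 19 + 36 + 27) / 5 = 26.0000
LCL = X̄̄ − A₃·s̄ = 250.0000 − 1.182 × 26.0000 = 219.2680

219.268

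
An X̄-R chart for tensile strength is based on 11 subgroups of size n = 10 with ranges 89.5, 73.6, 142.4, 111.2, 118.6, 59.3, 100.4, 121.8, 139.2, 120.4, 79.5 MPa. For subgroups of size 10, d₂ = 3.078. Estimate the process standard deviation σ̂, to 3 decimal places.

34.140

R̄ = (89.5 + 73.6 + 142.4 + 111.2 + 118.6 + 59.3 + 100.4 + 121.8 + 139.2 + 120.4 + 79.5) / 11 = 105.0818
σ̂ = R̄ / d₂ = 105.0818 / 3.078 = 34.1396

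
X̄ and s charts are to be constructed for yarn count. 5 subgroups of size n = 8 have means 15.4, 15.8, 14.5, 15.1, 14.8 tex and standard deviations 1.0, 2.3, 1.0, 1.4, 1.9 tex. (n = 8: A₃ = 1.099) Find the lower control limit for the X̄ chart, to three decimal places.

X̄̄ = (15.4 + 15.8 + 14.5 + 15.1 + 14.8) / 5 = 15.1200
s̄ = (1.0 + 2.3 + 1.0 + 1.4 + 1.9) / 5 = 1.5200
LCL = X̄̄ − A₃·s̄ = 15.1200 − 1.099 × 1.5200 = 13.4495

13.450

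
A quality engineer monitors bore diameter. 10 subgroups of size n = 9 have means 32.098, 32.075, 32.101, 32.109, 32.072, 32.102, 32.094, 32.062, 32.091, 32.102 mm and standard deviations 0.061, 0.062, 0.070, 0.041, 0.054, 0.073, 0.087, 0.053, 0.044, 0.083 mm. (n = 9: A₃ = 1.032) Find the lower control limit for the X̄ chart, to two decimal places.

X̄̄ = (32.098 + 32.075 + 32.101 + 32.109 + 32.072 + 32.102 + 32.094 + 32.062 + 32.091 + 32.102) / 10 = 32.0906
s̄ = (0.061 + 0.062 + 0.070 + 0.041 + 0.054 + 0.073 + 0.087 + 0.053 + 0.044 + 0.083) / 10 = 0.0628
LCL = X̄̄ − A₃·s̄ = 32.0906 − 1.032 × 0.0628 = 32.0258

32.03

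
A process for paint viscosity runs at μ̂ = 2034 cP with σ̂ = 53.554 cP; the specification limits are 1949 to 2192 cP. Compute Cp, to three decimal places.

0.756

Cp = (USL − LSL) / (6σ̂) = (2192 − 1949) / (6 × 53.554) = 243.0000 / 321.3240 = 0.7562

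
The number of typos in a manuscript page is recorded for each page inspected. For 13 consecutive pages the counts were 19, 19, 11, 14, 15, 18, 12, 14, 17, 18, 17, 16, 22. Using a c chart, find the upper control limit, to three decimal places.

28.423

c̄ = (19 + 19 + 11 + 14 + 15 + 18 + 12 + 14 + 17 + 18 + 17 + 16 + 22) / 13 = 212 / 13 = 16.3077
UCL = c̄ + 3√c̄ = 16.3077 + 3 × √16.3077 = 16.3077 + 3 × 4.0383 = 28.4225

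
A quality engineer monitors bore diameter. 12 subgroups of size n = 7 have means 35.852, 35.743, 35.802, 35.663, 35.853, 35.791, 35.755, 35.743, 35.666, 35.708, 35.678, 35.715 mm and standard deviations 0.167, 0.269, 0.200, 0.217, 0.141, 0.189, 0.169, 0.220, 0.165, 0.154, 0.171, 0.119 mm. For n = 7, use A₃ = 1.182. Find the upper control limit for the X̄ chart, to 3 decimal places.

X̄̄ = (35.852 + 35.743 + 35.802 + 35.663 + 35.853 + 35.791 + 35.755 + 35.743 + 35.666 + 35.708 + 35.678 + 35.715) / 12 = 35.7474
s̄ = (0.167 + 0.269 + 0.200 + 0.217 + 0.141 + 0.189 + 0.169 + 0.220 + 0.165 + 0.154 + 0.171 + 0.119) / 12 = 0.1817
UCL = X̄̄ + A₃·s̄ = 35.7474 + 1.182 × 0.1817 = 35.9622

35.962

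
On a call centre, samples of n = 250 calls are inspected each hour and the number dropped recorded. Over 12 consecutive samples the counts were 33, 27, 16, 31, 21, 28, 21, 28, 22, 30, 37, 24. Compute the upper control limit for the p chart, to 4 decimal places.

p̄ = Σdᵢ / (k·n) = 318 / (12 × 250) = 0.10600
UCL = p̄ + 3·√(p̄(1−p̄)/n) = 0.10600 + 3 × √(0.10600×0.89400/250) = 0.10600 + 3 × 0.01947 = 0.16441

0.1644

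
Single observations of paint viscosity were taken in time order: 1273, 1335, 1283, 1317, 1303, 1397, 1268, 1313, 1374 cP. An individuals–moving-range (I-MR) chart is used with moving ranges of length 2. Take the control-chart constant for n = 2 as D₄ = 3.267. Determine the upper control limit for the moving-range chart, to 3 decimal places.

Moving ranges: 62, 52, 34, 14, 94, 129, 45, 61; M̄R̄ = 491.0000 / 8 = 61.3750
UCL_MR = D₄·M̄R̄ = 3.267 × 61.3750 = 200.5121

200.512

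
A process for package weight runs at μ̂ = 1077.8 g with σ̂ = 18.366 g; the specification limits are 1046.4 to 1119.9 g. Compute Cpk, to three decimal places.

0.570

Cpu = (USL − μ̂) / (3σ̂) = (1119.9 − 1077.8) / (3 × 18.366) = 0.7641; Cpl = (μ̂ − LSL) / (3σ̂) = (1077.8 − 1046.4) / (3 × 18.366) = 0.5699; Cpk = min(Cpu, Cpl) = 0.5699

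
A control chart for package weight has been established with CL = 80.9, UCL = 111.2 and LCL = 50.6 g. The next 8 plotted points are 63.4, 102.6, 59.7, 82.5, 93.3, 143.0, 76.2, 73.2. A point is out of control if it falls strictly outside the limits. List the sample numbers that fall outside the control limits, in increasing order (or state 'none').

6

Compare each point to [50.6, 111.2]: sample 6 = 143.0 > UCL.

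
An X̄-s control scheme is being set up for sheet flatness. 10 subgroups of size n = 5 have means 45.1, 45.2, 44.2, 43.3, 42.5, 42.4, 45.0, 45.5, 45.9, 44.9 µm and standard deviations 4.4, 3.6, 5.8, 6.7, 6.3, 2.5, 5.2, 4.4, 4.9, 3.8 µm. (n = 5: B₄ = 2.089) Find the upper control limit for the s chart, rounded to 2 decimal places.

s̄ = (4.4 + 3.6 + 5.8 + 6.7 + 6.3 + 2.5 + 5.2 + 4.4 + 4.9 + 3.8) / 10 = 4.7600
UCL_s = B₄·s̄ = 2.089 × 4.7600 = 9.9436

9.94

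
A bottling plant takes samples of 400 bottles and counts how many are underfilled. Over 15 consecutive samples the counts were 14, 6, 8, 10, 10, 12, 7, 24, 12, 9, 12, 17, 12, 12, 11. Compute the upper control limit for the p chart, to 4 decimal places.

0.0546

p̄ = Σdᵢ / (k·n) = 176 / (15 × 400) = 0.02933
UCL = p̄ + 3·√(p̄(1−p̄)/n) = 0.02933 + 3 × √(0.02933×0.97067/400) = 0.02933 + 3 × 0.00844 = 0.05464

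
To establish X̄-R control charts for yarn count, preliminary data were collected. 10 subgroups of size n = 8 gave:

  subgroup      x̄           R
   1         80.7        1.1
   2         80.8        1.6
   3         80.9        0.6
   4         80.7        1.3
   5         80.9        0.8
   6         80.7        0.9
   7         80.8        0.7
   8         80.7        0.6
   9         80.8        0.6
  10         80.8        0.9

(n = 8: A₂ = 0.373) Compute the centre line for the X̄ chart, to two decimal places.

X̄̄ = (80.7 + 80.8 + 80.9 + 80.7 + 80.9 + 80.7 + 80.8 + 80.7 + 80.8 + 80.8) / 10 = 807.8000 / 10 = 80.7800
CL = X̄̄ = 80.7800

80.78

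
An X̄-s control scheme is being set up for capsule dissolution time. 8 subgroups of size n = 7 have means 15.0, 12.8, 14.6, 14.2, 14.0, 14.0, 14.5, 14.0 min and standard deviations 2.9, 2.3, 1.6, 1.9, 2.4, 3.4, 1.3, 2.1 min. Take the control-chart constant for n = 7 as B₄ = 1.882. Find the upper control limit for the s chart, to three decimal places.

4.211

s̄ = (2.9 + 2.3 + 1.6 + 1.9 + 2.4 + 3.4 + 1.3 + 2.1) / 8 = 2.2375
UCL_s = B₄·s̄ = 1.882 × 2.2375 = 4.2110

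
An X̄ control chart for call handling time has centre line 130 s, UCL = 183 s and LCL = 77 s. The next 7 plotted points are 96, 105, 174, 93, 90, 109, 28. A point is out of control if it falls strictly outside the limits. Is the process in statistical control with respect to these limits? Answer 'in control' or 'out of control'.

out of control

Compare each point to [77, 183]: sample 7 = 28 < LCL.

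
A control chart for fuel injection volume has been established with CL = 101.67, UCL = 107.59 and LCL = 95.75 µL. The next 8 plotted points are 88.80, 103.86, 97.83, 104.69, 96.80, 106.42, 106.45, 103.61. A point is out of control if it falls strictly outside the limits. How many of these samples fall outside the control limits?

Compare each point to [95.75, 107.59]: sample 1 = 88.80 < LCL.

1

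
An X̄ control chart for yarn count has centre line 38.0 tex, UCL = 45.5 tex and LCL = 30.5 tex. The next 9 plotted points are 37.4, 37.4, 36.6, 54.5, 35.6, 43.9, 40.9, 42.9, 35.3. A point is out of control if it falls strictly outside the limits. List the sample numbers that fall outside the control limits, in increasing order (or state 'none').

Compare each point to [30.5, 45.5]: sample 4 = 54.5 > UCL.

4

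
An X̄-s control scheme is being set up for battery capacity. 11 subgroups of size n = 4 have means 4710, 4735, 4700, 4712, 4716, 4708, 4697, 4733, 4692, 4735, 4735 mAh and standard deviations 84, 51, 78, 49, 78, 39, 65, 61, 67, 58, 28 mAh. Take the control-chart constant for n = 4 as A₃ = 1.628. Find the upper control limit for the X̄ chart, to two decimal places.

X̄̄ = (4710 + 4735 + 4700 + 4712 + 4716 + 4708 + 4697 + 4733 + 4692 + 4735 + 4735) / 11 = 4715.7273
s̄ = (84 + 51 + 78 + 49 + 78 + 39 + 65 + 61 + 67 + 58 + 28) / 11 = 59.8182
UCL = X̄̄ + A₃·s̄ = 4715.7273 + 1.628 × 59.8182 = 4813.1113

4813.11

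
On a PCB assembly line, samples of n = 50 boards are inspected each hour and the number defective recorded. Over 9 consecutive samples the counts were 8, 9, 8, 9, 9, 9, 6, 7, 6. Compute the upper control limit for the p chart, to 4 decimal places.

0.3124

p̄ = Σdᵢ / (k·n) = 71 / (9 × 50) = 0.15778
UCL = p̄ + 3·√(p̄(1−p̄)/n) = 0.15778 + 3 × √(0.15778×0.84222/50) = 0.15778 + 3 × 0.05155 = 0.31244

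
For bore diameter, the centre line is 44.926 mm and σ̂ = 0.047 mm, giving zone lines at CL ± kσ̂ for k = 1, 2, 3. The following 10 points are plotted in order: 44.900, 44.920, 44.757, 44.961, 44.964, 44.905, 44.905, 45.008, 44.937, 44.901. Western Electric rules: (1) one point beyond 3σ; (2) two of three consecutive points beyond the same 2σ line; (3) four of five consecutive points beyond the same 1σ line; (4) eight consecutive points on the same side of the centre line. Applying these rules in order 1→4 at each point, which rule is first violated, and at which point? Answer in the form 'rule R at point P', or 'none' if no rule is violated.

rule 1 at point 3

Zone of each point (C = within 1σ̂, B = 1σ̂–2σ̂, A = 2σ̂–3σ̂, * = beyond 3σ̂; sign = side of CL): 1:-C, 2:-C, 3:-*, 4:+C, 5:+C, 6:-C, 7:-C, 8:+B, 9:+C, 10:-C
Rule 1 (one point beyond the 3σ limits) is satisfied at point 3.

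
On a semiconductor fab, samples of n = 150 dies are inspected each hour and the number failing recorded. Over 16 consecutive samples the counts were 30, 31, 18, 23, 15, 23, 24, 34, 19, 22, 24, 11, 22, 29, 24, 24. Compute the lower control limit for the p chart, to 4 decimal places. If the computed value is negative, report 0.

p̄ = Σdᵢ / (k·n) = 373 / (16 × 150) = 0.15542
LCL = p̄ − 3·√(p̄(1−p̄)/n) = 0.15542 − 3 × 0.02958 = 0.06667

0.0667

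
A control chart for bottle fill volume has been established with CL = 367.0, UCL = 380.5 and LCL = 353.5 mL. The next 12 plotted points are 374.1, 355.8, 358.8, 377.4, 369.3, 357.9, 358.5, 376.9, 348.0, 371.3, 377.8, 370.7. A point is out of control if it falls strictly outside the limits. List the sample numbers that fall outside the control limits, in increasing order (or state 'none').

Compare each point to [353.5, 380.5]: sample 9 = 348.0 < LCL.

9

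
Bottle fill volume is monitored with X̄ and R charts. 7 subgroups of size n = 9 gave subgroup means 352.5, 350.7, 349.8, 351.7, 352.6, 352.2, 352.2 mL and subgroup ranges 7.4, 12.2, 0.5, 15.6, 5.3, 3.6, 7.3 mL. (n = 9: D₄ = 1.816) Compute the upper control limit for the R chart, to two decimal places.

R̄ = (7.4 + 12.2 + 0.5 + 15.6 + 5.3 + 3.6 + 7.3) / 7 = 51.9000 / 7 = 7.4143
UCL_R = D₄·R̄ = 1.816 × 7.4143 = 13.4643

13.46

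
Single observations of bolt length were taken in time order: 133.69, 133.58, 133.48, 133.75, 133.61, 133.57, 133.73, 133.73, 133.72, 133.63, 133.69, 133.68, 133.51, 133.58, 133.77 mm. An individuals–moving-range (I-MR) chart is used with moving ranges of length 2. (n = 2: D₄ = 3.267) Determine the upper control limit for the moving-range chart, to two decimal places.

Moving ranges: 0.11, 0.10, 0.27, 0.14, 0.04, 0.16, 0.00, 0.01, 0.09, 0.06, 0.01, 0.17, 0.07, 0.19; M̄R̄ = 1.4200 / 14 = 0.1014
UCL_MR = D₄·M̄R̄ = 3.267 × 0.1014 = 0.3314

0.33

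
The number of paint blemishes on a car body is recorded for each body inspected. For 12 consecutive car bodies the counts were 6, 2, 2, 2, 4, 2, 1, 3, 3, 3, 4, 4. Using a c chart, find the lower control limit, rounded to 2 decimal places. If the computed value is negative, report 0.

0.00

c̄ = (6 + 2 + 2 + 2 + 4 + 2 + 1 + 3 + 3 + 3 + 4 + 4) / 12 = 36 / 12 = 3.0000
LCL = c̄ − 3√c̄ = 3.0000 − 3 × 1.7321 = -2.1962 → 0 (cannot be negative)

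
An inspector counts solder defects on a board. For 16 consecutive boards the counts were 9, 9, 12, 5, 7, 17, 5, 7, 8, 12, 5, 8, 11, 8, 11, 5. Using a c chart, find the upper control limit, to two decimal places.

c̄ = (9 + 9 + 12 + 5 + 7 + 17 + 5 + 7 + 8 + 12 + 5 + 8 + 11 + 8 + 11 + 5) / 16 = 139 / 16 = 8.6875
UCL = c̄ + 3√c̄ = 8.6875 + 3 × √8.6875 = 8.6875 + 3 × 2.9475 = 17.5299

17.53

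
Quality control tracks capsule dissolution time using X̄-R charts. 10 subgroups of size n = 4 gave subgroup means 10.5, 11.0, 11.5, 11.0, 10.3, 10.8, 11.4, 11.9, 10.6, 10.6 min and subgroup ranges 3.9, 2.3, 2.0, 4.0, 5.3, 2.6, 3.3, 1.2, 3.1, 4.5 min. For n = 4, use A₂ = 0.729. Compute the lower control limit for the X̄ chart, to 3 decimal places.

X̄̄ = (10.5 + 11.0 + 11.5 + 11.0 + 10.3 + 10.8 + 11.4 + 11.9 + 10.6 + 10.6) / 10 = 109.6000 / 10 = 10.9600
R̄ = (3.9 + 2.3 + 2.0 + 4.0 + 5.3 + 2.6 + 3.3 + 1.2 + 3.1 + 4.5) / 10 = 32.2000 / 10 = 3.2200
LCL = X̄̄ − A₂·R̄ = 10.9600 − 0.729 × 3.2200 = 8.6126

8.613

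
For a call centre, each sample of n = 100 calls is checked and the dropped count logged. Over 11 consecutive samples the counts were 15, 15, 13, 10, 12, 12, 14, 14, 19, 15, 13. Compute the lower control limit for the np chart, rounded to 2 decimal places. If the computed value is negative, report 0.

3.47

p̄ = Σdᵢ / (k·n) = 152 / (11 × 100) = 0.13818
LCL = np̄ − 3·√(np̄(1−p̄)) = 13.8182 − 3 × 3.4509 = 3.4655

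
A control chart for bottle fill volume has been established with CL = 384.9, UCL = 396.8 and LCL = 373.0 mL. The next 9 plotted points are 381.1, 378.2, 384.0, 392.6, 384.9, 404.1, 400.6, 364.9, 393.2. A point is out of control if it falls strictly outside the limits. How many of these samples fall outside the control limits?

3

Compare each point to [373.0, 396.8]: sample 6 = 404.1 > UCL; sample 7 = 400.6 > UCL; sample 8 = 364.9 < LCL.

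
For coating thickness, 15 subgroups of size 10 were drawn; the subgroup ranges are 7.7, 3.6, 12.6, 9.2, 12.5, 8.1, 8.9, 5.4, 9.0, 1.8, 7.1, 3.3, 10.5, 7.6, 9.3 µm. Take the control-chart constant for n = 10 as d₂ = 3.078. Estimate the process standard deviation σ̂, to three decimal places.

R̄ = (7.7 + 3.6 + 12.6 + 9.2 + 12.5 + 8.1 + 8.9 + 5.4 + 9.0 + 1.8 + 7.1 + 3.3 + 10.5 + 7.6 + 9.3) / 15 = 7.7733
σ̂ = R̄ / d₂ = 7.7733 / 3.078 = 2.5254

2.525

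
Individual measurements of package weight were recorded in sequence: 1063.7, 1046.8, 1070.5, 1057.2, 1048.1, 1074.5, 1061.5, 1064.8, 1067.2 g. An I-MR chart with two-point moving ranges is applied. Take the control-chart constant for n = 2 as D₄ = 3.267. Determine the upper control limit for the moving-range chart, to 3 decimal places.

Moving ranges: 16.9, 23.7, 13.3, 9.1, 26.4, 13.0, 3.3, 2.4; M̄R̄ = 108.1000 / 8 = 13.5125
UCL_MR = D₄·M̄R̄ = 3.267 × 13.5125 = 44.1453

44.145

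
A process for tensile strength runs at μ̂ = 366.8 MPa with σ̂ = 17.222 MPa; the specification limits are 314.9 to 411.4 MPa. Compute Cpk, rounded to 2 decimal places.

0.86

Cpu = (USL − μ̂) / (3σ̂) = (411.4 − 366.8) / (3 × 17.222) = 0.8632; Cpl = (μ̂ − LSL) / (3σ̂) = (366.8 − 314.9) / (3 × 17.222) = 1.0045; Cpk = min(Cpu, Cpl) = 0.8632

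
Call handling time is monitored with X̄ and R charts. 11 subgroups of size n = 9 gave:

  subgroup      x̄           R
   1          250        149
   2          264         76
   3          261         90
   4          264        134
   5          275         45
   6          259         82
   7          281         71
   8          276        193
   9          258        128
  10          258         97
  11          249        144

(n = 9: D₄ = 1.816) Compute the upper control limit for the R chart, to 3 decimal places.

199.595

R̄ = (149 + 76 + 90 + 134 + 45 + 82 + 71 + 193 + 128 + 97 + 144) / 11 = 1209.0000 / 11 = 109.9091
UCL_R = D₄·R̄ = 1.816 × 109.9091 = 199.5949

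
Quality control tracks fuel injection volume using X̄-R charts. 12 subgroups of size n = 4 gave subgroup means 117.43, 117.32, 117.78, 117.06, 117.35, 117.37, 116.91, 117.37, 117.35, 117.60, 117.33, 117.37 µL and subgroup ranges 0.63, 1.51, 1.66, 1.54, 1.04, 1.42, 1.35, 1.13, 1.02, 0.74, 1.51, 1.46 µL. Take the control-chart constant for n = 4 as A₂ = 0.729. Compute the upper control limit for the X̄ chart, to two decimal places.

118.27

X̄̄ = (117.43 + 117.32 + 117.78 + 117.06 + 117.35 + 117.37 + 116.91 + 117.37 + 117.35 + 117.60 + 117.33 + 117.37) / 12 = 1408.2400 / 12 = 117.3533
R̄ = (0.63 + 1.51 + 1.66 + 1.54 + 1.04 + 1.42 + 1.35 + 1.13 + 1.02 + 0.74 + 1.51 + 1.46) / 12 = 15.0100 / 12 = 1.2508
UCL = X̄̄ + A₂·R̄ = 117.3533 + 0.729 × 1.2508 = 118.2652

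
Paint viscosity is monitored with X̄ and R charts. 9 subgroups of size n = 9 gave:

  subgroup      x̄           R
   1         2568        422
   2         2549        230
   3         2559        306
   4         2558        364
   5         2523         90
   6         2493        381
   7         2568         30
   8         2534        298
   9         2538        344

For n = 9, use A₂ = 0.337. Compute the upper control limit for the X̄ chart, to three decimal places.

X̄̄ = (2568 + 2549 + 2559 + 2558 + 2523 + 2493 + 2568 + 2534 + 2538) / 9 = 22890.0000 / 9 = 2543.3333
R̄ = (422 + 230 + 306 + 364 + 90 + 381 + 30 + 298 + 344) / 9 = 2465.0000 / 9 = 273.8889
UCL = X̄̄ + A₂·R̄ = 2543.3333 + 0.337 × 273.8889 = 2635.6339

2635.634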